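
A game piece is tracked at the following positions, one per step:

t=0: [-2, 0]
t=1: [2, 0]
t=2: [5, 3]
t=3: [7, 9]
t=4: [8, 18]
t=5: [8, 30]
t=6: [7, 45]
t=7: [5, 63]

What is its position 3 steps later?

[-7, 135]

Taking differences between consecutive positions: [+4, +0], [+3, +3], [+2, +6], [+1, +9], [+0, +12], [-1, +15], [-2, +18]. These grow by [-1, +3] each step.
step 8: [5, 63] + [-3, +21] → [2, 84]
step 9: [2, 84] + [-4, +24] → [-2, 108]
step 10: [-2, 108] + [-5, +27] → [-7, 135]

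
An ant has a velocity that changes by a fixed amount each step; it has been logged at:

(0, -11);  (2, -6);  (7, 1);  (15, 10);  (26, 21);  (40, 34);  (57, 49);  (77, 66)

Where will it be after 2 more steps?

First differences are (+2, +5), (+5, +7), (+8, +9), (+11, +11), (+14, +13), (+17, +15), (+20, +17); their common second difference is (+3, +2) (constant acceleration).
step 8: (77, 66) + (+23, +19) → (100, 85)
step 9: (100, 85) + (+26, +21) → (126, 106)

(126, 106)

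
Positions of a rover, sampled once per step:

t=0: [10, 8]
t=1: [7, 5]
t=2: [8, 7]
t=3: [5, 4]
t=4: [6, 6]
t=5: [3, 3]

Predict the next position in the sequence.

[4, 5]

The moves between consecutive positions are [-3, -3], [+1, +2], [-3, -3], [+1, +2], [-3, -3]; they repeat the 2-cycle [[-3, -3], [+1, +2]].
step 6: apply [+1, +2] → [4, 5]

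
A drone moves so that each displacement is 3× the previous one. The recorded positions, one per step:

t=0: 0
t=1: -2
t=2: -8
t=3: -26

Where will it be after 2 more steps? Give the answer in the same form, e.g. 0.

-242

The jumps are -2, -6, -18 — a geometric progression with ratio 3.
step 4: -26 − 54 → -80
step 5: -80 − 162 → -242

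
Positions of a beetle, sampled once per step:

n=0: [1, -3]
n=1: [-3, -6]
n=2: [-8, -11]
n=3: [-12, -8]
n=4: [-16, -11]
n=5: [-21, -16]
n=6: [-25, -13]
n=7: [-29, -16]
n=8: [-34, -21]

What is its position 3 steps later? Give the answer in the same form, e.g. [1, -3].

[-47, -26]

Differencing gives [-4, -3], [-5, -5], [-4, +3], [-4, -3], [-5, -5], [-4, +3], [-4, -3], [-5, -5]. This is the pattern [-4, -3], [-5, -5], [-4, +3] repeated.
step 9: apply [-4, +3] → [-38, -18]
step 10: apply [-4, -3] → [-42, -21]
step 11: apply [-5, -5] → [-47, -26]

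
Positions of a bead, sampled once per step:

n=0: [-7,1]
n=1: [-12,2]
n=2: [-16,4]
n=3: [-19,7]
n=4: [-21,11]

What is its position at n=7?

[-21,29]

First differences are [-5,+1], [-4,+2], [-3,+3], [-2,+4]; their common second difference is [+1,+1] (constant acceleration).
step 5: [-21,11] + [-1,+5] → [-22,16]
step 6: [-22,16] + [+0,+6] → [-22,22]
step 7: [-22,22] + [+1,+7] → [-21,29]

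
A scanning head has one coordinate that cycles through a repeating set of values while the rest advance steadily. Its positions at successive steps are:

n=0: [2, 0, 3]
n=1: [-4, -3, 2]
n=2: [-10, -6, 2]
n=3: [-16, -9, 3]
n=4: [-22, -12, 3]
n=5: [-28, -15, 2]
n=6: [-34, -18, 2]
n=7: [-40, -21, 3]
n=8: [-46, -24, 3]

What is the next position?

First: linear, -6 per step → -52 at step 9.
Second: linear, -3 per step → -27 at step 9.
Third: cycles through 3, 2, 2, 3 every 4 steps. Step 9 lands at position 1 of the cycle → 2.

[-52, -27, 2]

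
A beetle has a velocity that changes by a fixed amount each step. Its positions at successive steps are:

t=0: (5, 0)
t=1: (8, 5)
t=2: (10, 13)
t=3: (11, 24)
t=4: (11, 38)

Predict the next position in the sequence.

Taking differences between consecutive positions: (+3, +5), (+2, +8), (+1, +11), (+0, +14). These grow by (-1, +3) each step.
step 5: (11, 38) + (-1, +17) → (10, 55)

(10, 55)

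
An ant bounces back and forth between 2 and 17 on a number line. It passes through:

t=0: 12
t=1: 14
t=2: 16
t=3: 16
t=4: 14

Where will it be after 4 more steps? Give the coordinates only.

The value travels 2 per step and bounces off the walls at 2 and 17.
  step 5: 14 → 12
  step 6: 12 → 10
  step 7: 10 → 8
  step 8: 8 → 6

6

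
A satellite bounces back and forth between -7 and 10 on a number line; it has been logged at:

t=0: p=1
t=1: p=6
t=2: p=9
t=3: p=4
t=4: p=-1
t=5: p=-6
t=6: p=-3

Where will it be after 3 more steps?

p=8

The value reflects between -7 and 10, moving 5 per step.
  step 7: -3 → 2
  step 8: 2 → 7
  step 9: 7 → 8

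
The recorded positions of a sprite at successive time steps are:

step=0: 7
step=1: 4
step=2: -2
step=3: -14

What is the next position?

The jumps are -3, -6, -12 — a geometric progression with ratio 2.
step 4: -14 − 24 → -38

-38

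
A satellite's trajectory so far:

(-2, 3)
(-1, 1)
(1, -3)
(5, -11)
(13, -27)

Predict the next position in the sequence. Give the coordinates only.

Consecutive displacements (+1, -2), (+2, -4), (+4, -8), (+8, -16) scale by a factor of 2 each step.
step 5: (13, -27) + (+16, -32) → (29, -59)

(29, -59)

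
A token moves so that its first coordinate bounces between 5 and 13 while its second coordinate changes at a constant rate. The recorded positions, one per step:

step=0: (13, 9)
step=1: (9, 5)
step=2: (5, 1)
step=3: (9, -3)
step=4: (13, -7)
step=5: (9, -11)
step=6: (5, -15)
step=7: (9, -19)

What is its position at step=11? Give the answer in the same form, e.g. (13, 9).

The first coordinate travels 4 per step and bounces off the walls at 5 and 13.
  step 8: 9 → 13
  step 9: 13 → 9
  step 10: 9 → 5
  step 11: 5 → 9
The second coordinate changes by -4 each step: at step 11 it is -35.

(9, -35)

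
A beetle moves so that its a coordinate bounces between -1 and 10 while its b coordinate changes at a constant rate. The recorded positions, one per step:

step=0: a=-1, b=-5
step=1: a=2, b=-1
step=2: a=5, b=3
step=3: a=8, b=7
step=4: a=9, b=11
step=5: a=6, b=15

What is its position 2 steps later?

The a coordinate reflects between -1 and 10, moving 3 per step.
  step 6: 6 → 3
  step 7: 3 → 0
The b coordinate changes by +4 each step: at step 7 it is 23.

a=0, b=23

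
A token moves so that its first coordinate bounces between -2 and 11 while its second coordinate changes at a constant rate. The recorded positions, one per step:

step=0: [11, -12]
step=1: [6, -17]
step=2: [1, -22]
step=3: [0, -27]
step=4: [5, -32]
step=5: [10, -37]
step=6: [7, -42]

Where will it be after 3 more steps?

[4, -57]

The first coordinate travels 5 per step and bounces off the walls at -2 and 11.
  step 7: 7 → 2
  step 8: 2 → -1
  step 9: -1 → 4
The second coordinate changes by -5 each step: at step 9 it is -57.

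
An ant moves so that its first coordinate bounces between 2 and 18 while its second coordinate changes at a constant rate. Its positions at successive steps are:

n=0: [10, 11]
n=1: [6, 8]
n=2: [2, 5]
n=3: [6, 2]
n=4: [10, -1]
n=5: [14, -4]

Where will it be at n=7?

[14, -10]

The first coordinate travels 4 per step and bounces off the walls at 2 and 18.
  step 6: 14 → 18
  step 7: 18 → 14
The second coordinate changes by -3 each step: at step 7 it is -10.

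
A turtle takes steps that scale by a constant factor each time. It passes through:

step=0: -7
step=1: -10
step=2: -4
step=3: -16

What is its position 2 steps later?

-40

Step-to-step displacements: -3, +6, -12; each is -2× the previous.
step 4: -16 + 24 → 8
step 5: 8 − 48 → -40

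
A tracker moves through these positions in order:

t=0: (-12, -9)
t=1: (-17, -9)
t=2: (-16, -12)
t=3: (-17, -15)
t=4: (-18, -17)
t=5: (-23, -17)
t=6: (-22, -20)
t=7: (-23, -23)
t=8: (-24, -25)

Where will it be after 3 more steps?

(-29, -31)

Differencing gives (-5, +0), (+1, -3), (-1, -3), (-1, -2), (-5, +0), (+1, -3), (-1, -3), (-1, -2). This is the pattern (-5, +0), (+1, -3), (-1, -3), (-1, -2) repeated.
step 9: apply (-5, +0) → (-29, -25)
step 10: apply (+1, -3) → (-28, -28)
step 11: apply (-1, -3) → (-29, -31)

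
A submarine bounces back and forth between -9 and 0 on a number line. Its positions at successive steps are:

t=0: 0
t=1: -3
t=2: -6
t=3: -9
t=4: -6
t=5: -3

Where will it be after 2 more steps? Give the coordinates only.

-3

The value reflects between -9 and 0, moving 3 per step.
  step 6: -3 → 0
  step 7: 0 → -3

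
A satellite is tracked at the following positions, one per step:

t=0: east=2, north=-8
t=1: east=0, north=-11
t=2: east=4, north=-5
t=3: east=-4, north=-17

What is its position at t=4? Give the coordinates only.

east=12, north=7

Step-to-step displacements: (-2, -3), (+4, +6), (-8, -12); each is -2× the previous.
step 4: east=-4, north=-17 + (+16, +24) → east=12, north=7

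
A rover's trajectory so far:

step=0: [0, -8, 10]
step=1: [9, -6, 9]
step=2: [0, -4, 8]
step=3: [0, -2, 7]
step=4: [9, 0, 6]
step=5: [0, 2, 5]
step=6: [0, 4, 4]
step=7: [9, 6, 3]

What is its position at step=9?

[0, 10, 1]

First: cycles through 0, 9, 0 every 3 steps. Step 9 lands at position 0 of the cycle → 0.
Second: linear, +2 per step → 10 at step 9.
Third: linear, -1 per step → 1 at step 9.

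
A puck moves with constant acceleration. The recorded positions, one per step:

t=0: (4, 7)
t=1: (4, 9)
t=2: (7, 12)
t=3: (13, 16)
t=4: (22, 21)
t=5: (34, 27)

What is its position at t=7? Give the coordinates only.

Taking differences between consecutive positions: (+0, +2), (+3, +3), (+6, +4), (+9, +5), (+12, +6). These grow by (+3, +1) each step.
step 6: (34, 27) + (+15, +7) → (49, 34)
step 7: (49, 34) + (+18, +8) → (67, 42)

(67, 42)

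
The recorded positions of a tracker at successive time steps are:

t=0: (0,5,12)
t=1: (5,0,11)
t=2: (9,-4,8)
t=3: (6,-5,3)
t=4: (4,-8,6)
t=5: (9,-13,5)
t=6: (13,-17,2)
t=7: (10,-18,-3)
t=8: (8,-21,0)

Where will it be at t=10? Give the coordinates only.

Step-to-step displacements: (+5,-5,-1), (+4,-4,-3), (-3,-1,-5), (-2,-3,+3), (+5,-5,-1), (+4,-4,-3), (-3,-1,-5), (-2,-3,+3) — a repeating cycle of length 4.
step 9: apply (+5,-5,-1) → (13,-26,-1)
step 10: apply (+4,-4,-3) → (17,-30,-4)

(17,-30,-4)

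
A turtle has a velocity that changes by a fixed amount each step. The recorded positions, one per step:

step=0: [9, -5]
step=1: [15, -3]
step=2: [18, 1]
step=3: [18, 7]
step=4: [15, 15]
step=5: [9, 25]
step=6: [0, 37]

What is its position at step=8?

First differences are [+6, +2], [+3, +4], [+0, +6], [-3, +8], [-6, +10], [-9, +12]; their common second difference is [-3, +2] (constant acceleration).
step 7: [0, 37] + [-12, +14] → [-12, 51]
step 8: [-12, 51] + [-15, +16] → [-27, 67]

[-27, 67]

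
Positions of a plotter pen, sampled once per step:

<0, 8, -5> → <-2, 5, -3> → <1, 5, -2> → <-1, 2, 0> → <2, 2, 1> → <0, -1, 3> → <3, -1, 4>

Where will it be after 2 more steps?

<4, -4, 7>

Step-to-step displacements: <-2, -3, +2>, <+3, +0, +1>, <-2, -3, +2>, <+3, +0, +1>, <-2, -3, +2>, <+3, +0, +1> — a repeating cycle of length 2.
step 7: apply <-2, -3, +2> → <1, -4, 6>
step 8: apply <+3, +0, +1> → <4, -4, 7>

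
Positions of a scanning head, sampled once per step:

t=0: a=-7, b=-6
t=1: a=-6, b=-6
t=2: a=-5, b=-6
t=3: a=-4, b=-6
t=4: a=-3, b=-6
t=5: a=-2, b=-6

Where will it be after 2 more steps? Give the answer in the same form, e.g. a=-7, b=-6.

Each step adds (+1,+0) to the position.
step 6: a=-2, b=-6 + (+1,+0) → a=-1, b=-6
step 7: a=-1, b=-6 + (+1,+0) → a=0, b=-6

a=0, b=-6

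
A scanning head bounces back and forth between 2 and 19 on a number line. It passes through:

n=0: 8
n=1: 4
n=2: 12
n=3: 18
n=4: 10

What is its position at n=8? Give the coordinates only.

The value reflects between 2 and 19, moving 8 per step.
  step 5: 10 → 2
  step 6: 2 → 10
  step 7: 10 → 18
  step 8: 18 → 12

12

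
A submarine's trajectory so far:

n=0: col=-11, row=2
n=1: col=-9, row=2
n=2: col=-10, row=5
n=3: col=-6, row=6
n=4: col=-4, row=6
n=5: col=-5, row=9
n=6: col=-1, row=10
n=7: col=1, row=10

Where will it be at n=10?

col=6, row=14

The moves between consecutive positions are (+2, +0), (-1, +3), (+4, +1), (+2, +0), (-1, +3), (+4, +1), (+2, +0); they repeat the 3-cycle [(+2, +0), (-1, +3), (+4, +1)].
step 8: apply (-1, +3) → col=0, row=13
step 9: apply (+4, +1) → col=4, row=14
step 10: apply (+2, +0) → col=6, row=14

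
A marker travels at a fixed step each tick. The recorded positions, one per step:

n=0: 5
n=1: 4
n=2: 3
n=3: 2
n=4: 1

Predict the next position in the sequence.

0

Constant displacement of -1 per step.
step 5: 1 − 1 → 0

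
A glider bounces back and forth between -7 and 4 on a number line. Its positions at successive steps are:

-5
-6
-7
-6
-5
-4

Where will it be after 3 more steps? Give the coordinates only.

The value travels 1 per step and bounces off the walls at -7 and 4.
  step 6: -4 → -3
  step 7: -3 → -2
  step 8: -2 → -1

-1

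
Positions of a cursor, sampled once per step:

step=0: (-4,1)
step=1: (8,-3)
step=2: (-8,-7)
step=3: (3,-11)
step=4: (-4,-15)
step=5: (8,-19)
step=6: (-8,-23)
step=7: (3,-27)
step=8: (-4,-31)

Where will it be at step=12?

The first coordinate repeats the cycle [-4, 8, -8, 3] with period 4; step 12 mod 4 = 0, giving -4.
The second coordinate changes by -4 each step, so at step 12 it is 1 + 12·(-4) = -47.

(-4,-47)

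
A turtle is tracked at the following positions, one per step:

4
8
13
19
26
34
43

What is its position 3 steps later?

76

First differences are +4, +5, +6, +7, +8, +9; their common second difference is +1 (constant acceleration).
step 7: 43 + 10 → 53
step 8: 53 + 11 → 64
step 9: 64 + 12 → 76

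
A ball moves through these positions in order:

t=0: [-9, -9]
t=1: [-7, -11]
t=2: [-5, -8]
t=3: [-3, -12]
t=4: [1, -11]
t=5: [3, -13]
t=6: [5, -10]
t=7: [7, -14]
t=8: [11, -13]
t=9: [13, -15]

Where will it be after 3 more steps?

[21, -15]

Differencing gives [+2, -2], [+2, +3], [+2, -4], [+4, +1], [+2, -2], [+2, +3], [+2, -4], [+4, +1], [+2, -2]. This is the pattern [+2, -2], [+2, +3], [+2, -4], [+4, +1] repeated.
step 10: apply [+2, +3] → [15, -12]
step 11: apply [+2, -4] → [17, -16]
step 12: apply [+4, +1] → [21, -15]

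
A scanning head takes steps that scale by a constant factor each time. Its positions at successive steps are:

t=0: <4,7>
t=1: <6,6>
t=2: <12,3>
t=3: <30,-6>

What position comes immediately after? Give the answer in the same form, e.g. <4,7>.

<84,-33>

Step-to-step displacements: <+2,-1>, <+6,-3>, <+18,-9>; each is 3× the previous.
step 4: <30,-6> + <+54,-27> → <84,-33>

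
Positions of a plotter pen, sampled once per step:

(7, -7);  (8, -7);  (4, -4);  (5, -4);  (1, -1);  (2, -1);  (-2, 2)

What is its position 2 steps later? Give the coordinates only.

(-5, 5)

Differencing gives (+1, +0), (-4, +3), (+1, +0), (-4, +3), (+1, +0), (-4, +3). This is the pattern (+1, +0), (-4, +3) repeated.
step 7: apply (+1, +0) → (-1, 2)
step 8: apply (-4, +3) → (-5, 5)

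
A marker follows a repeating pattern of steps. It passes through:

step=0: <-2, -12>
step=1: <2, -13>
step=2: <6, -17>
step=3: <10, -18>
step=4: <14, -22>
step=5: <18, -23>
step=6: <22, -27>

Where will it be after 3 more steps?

<34, -33>

The moves between consecutive positions are <+4, -1>, <+4, -4>, <+4, -1>, <+4, -4>, <+4, -1>, <+4, -4>; they repeat the 2-cycle [<+4, -1>, <+4, -4>].
step 7: apply <+4, -1> → <26, -28>
step 8: apply <+4, -4> → <30, -32>
step 9: apply <+4, -1> → <34, -33>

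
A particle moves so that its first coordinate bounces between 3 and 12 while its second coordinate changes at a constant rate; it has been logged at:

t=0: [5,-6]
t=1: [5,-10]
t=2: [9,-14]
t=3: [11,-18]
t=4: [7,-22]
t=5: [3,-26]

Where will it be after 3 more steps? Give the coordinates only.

The first coordinate reflects between 3 and 12, moving 4 per step.
  step 6: 3 → 7
  step 7: 7 → 11
  step 8: 11 → 9
The second coordinate changes by -4 each step: at step 8 it is -38.

[9,-38]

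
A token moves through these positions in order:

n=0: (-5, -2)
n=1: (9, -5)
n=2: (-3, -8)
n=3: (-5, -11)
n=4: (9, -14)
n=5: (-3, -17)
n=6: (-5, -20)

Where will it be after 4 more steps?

The first coordinate repeats the cycle [-5, 9, -3] with period 3; step 10 mod 3 = 1, giving 9.
The second coordinate changes by -3 each step, so at step 10 it is -2 + 10·(-3) = -32.

(9, -32)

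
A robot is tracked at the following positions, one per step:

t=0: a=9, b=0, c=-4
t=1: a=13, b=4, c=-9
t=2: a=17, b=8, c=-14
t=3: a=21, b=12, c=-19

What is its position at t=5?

a=29, b=20, c=-29

Each step adds (+4,+4,-5) to the position.
step 4: a=21, b=12, c=-19 + (+4,+4,-5) → a=25, b=16, c=-24
step 5: a=25, b=16, c=-24 + (+4,+4,-5) → a=29, b=20, c=-29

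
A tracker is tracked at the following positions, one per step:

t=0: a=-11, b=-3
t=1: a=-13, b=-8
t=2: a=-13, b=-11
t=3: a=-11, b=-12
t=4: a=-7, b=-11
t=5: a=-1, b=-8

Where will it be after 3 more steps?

a=29, b=13

First differences are (-2,-5), (+0,-3), (+2,-1), (+4,+1), (+6,+3); their common second difference is (+2,+2) (constant acceleration).
step 6: a=-1, b=-8 + (+8,+5) → a=7, b=-3
step 7: a=7, b=-3 + (+10,+7) → a=17, b=4
step 8: a=17, b=4 + (+12,+9) → a=29, b=13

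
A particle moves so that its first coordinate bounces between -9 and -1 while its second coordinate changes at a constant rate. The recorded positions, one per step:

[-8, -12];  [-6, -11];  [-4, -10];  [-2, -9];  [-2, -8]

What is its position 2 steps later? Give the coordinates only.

The first coordinate travels 2 per step and bounces off the walls at -9 and -1.
  step 5: -2 → -4
  step 6: -4 → -6
The second coordinate changes by +1 each step: at step 6 it is -6.

[-6, -6]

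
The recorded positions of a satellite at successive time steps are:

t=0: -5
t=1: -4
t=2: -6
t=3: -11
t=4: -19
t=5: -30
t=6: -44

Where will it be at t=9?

Successive displacements: +1, -2, -5, -8, -11, -14 — each changes by -3.
step 7: -44 − 17 → -61
step 8: -61 − 20 → -81
step 9: -81 − 23 → -104

-104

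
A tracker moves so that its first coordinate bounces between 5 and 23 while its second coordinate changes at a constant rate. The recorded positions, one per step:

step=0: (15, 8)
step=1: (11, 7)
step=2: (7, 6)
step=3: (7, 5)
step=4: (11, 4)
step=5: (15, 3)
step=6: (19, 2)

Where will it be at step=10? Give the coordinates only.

(11, -2)

The first coordinate reflects between 5 and 23, moving 4 per step.
  step 7: 19 → 23
  step 8: 23 → 19
  step 9: 19 → 15
  step 10: 15 → 11
The second coordinate changes by -1 each step: at step 10 it is -2.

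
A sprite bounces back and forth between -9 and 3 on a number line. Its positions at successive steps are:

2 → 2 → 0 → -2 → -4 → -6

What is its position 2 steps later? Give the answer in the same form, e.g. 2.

The value reflects between -9 and 3, moving 2 per step.
  step 6: -6 → -8
  step 7: -8 → -8

-8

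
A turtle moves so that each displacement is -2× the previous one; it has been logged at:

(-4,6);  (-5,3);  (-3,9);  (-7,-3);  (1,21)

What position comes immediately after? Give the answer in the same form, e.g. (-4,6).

Consecutive displacements (-1,-3), (+2,+6), (-4,-12), (+8,+24) scale by a factor of -2 each step.
step 5: (1,21) + (-16,-48) → (-15,-27)

(-15,-27)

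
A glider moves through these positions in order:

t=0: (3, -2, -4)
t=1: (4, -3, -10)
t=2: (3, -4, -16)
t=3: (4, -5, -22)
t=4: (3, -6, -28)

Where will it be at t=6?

First: cycles through 3, 4 every 2 steps. Step 6 lands at position 0 of the cycle → 3.
Second: linear, -1 per step → -8 at step 6.
Third: linear, -6 per step → -40 at step 6.

(3, -8, -40)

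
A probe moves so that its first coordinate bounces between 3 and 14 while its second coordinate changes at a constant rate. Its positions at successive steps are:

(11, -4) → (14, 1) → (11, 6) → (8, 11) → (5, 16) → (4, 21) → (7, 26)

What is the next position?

The first coordinate travels 3 per step and bounces off the walls at 3 and 14.
  step 7: 7 → 10
The second coordinate changes by +5 each step: at step 7 it is 31.

(10, 31)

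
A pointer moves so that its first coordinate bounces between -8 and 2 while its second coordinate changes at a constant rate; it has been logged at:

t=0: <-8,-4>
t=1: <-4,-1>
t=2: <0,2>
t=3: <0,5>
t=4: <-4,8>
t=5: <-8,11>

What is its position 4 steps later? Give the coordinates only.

The first coordinate travels 4 per step and bounces off the walls at -8 and 2.
  step 6: -8 → -4
  step 7: -4 → 0
  step 8: 0 → 0
  step 9: 0 → -4
The second coordinate changes by +3 each step: at step 9 it is 23.

<-4,23>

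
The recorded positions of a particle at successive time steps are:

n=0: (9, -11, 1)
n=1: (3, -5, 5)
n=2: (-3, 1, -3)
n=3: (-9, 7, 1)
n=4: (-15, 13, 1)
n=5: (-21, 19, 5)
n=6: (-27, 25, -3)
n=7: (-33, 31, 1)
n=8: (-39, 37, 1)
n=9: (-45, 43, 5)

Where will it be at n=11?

First: linear, -6 per step → -57 at step 11.
Second: linear, +6 per step → 55 at step 11.
Third: cycles through 1, 5, -3, 1 every 4 steps. Step 11 lands at position 3 of the cycle → 1.

(-57, 55, 1)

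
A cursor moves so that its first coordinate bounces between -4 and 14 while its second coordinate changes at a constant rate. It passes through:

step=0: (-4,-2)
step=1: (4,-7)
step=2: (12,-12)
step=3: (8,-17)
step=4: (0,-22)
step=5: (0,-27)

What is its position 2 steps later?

(12,-37)

The first coordinate travels 8 per step and bounces off the walls at -4 and 14.
  step 6: 0 → 8
  step 7: 8 → 12
The second coordinate changes by -5 each step: at step 7 it is -37.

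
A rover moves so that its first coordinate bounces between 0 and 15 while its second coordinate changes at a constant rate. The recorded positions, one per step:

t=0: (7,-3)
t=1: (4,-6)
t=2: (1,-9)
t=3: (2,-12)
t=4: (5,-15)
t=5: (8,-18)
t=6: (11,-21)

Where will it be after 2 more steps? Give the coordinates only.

(13,-27)

The first coordinate reflects between 0 and 15, moving 3 per step.
  step 7: 11 → 14
  step 8: 14 → 13
The second coordinate changes by -3 each step: at step 8 it is -27.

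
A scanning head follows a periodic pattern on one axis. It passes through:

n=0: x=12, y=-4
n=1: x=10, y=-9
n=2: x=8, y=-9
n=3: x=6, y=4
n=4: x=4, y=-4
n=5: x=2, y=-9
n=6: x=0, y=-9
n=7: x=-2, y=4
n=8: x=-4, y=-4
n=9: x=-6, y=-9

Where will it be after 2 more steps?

x=-10, y=4

X: linear, -2 per step → -10 at step 11.
Y: cycles through -4, -9, -9, 4 every 4 steps. Step 11 lands at position 3 of the cycle → 4.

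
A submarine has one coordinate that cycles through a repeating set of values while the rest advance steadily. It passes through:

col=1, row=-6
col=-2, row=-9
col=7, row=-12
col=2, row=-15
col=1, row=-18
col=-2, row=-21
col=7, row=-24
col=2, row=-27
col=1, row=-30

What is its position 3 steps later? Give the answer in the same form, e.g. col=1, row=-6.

Col: cycles through 1, -2, 7, 2 every 4 steps. Step 11 lands at position 3 of the cycle → 2.
Row: linear, -3 per step → -39 at step 11.

col=2, row=-39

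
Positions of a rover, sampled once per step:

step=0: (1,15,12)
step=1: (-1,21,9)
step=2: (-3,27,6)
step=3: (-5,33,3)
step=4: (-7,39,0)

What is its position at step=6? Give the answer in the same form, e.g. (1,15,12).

Each step adds (-2,+6,-3) to the position.
step 5: (-7,39,0) + (-2,+6,-3) → (-9,45,-3)
step 6: (-9,45,-3) + (-2,+6,-3) → (-11,51,-6)

(-11,51,-6)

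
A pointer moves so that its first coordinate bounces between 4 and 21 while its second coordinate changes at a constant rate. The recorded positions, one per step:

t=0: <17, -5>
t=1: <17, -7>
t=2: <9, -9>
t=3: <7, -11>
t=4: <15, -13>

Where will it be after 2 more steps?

<11, -17>

The first coordinate reflects between 4 and 21, moving 8 per step.
  step 5: 15 → 19
  step 6: 19 → 11
The second coordinate changes by -2 each step: at step 6 it is -17.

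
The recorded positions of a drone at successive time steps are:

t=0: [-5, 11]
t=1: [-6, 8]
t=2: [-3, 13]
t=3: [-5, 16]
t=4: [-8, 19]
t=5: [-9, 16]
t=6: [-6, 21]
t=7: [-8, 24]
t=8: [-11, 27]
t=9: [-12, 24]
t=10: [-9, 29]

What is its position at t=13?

Differencing gives [-1, -3], [+3, +5], [-2, +3], [-3, +3], [-1, -3], [+3, +5], [-2, +3], [-3, +3], [-1, -3], [+3, +5]. This is the pattern [-1, -3], [+3, +5], [-2, +3], [-3, +3] repeated.
step 11: apply [-2, +3] → [-11, 32]
step 12: apply [-3, +3] → [-14, 35]
step 13: apply [-1, -3] → [-15, 32]

[-15, 32]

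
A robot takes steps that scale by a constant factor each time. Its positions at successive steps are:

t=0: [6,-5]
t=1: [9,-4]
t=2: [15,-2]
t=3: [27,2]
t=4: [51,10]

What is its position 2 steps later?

The jumps are [+3,+1], [+6,+2], [+12,+4], [+24,+8] — a geometric progression with ratio 2.
step 5: [51,10] + [+48,+16] → [99,26]
step 6: [99,26] + [+96,+32] → [195,58]

[195,58]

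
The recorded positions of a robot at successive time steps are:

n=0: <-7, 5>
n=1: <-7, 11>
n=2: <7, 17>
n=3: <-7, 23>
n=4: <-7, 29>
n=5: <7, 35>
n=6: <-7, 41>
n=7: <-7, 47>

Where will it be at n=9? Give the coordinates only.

<-7, 59>

First: cycles through -7, -7, 7 every 3 steps. Step 9 lands at position 0 of the cycle → -7.
Second: linear, +6 per step → 59 at step 9.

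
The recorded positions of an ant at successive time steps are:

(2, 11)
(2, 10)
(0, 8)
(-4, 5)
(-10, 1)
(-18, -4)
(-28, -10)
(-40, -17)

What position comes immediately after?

(-54, -25)

First differences are (+0, -1), (-2, -2), (-4, -3), (-6, -4), (-8, -5), (-10, -6), (-12, -7); their common second difference is (-2, -1) (constant acceleration).
step 8: (-40, -17) + (-14, -8) → (-54, -25)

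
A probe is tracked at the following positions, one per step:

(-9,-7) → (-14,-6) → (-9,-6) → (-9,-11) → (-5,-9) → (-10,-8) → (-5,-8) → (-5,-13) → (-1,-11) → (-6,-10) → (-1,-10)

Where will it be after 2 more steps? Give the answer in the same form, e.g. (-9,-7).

(3,-13)

Differencing gives (-5,+1), (+5,+0), (+0,-5), (+4,+2), (-5,+1), (+5,+0), (+0,-5), (+4,+2), (-5,+1), (+5,+0). This is the pattern (-5,+1), (+5,+0), (+0,-5), (+4,+2) repeated.
step 11: apply (+0,-5) → (-1,-15)
step 12: apply (+4,+2) → (3,-13)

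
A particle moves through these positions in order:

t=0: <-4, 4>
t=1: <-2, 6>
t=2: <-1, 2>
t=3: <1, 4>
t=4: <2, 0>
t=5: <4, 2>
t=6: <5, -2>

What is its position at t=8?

Step-to-step displacements: <+2, +2>, <+1, -4>, <+2, +2>, <+1, -4>, <+2, +2>, <+1, -4> — a repeating cycle of length 2.
step 7: apply <+2, +2> → <7, 0>
step 8: apply <+1, -4> → <8, -4>

<8, -4>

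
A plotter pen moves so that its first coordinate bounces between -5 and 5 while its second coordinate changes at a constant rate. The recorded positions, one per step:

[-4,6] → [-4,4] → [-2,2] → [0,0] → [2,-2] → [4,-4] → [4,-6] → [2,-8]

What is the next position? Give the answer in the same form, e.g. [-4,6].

[0,-10]

The first coordinate travels 2 per step and bounces off the walls at -5 and 5.
  step 8: 2 → 0
The second coordinate changes by -2 each step: at step 8 it is -10.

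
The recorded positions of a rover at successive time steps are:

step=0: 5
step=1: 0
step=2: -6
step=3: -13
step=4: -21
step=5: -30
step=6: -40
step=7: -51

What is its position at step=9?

-76

Successive displacements: -5, -6, -7, -8, -9, -10, -11 — each changes by -1.
step 8: -51 − 12 → -63
step 9: -63 − 13 → -76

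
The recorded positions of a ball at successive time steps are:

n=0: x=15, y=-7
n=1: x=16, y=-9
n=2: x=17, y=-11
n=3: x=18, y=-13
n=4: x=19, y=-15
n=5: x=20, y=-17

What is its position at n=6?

Constant displacement of (+1, -2) per step.
step 6: x=20, y=-17 + (+1, -2) → x=21, y=-19

x=21, y=-19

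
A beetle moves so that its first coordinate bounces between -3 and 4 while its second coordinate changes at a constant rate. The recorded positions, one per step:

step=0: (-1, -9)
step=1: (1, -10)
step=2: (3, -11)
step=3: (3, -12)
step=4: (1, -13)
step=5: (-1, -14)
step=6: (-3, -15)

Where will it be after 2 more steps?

(1, -17)

The first coordinate travels 2 per step and bounces off the walls at -3 and 4.
  step 7: -3 → -1
  step 8: -1 → 1
The second coordinate changes by -1 each step: at step 8 it is -17.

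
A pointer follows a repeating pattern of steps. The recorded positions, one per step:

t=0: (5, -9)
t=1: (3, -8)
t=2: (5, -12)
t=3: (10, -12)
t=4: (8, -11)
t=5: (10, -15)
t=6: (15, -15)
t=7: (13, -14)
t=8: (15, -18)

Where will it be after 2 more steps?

(18, -17)

Step-to-step displacements: (-2, +1), (+2, -4), (+5, +0), (-2, +1), (+2, -4), (+5, +0), (-2, +1), (+2, -4) — a repeating cycle of length 3.
step 9: apply (+5, +0) → (20, -18)
step 10: apply (-2, +1) → (18, -17)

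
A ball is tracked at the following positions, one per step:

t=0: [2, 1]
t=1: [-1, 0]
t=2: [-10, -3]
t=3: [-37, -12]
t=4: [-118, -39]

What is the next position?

Consecutive displacements [-3, -1], [-9, -3], [-27, -9], [-81, -27] scale by a factor of 3 each step.
step 5: [-118, -39] + [-243, -81] → [-361, -120]

[-361, -120]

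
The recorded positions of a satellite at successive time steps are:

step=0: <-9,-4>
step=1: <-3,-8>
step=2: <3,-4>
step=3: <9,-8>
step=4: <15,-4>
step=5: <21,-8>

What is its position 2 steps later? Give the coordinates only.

<33,-8>

The first coordinate changes by +6 each step, so at step 7 it is -9 + 7·(6) = 33.
The second coordinate repeats the cycle [-4, -8] with period 2; step 7 mod 2 = 1, giving -8.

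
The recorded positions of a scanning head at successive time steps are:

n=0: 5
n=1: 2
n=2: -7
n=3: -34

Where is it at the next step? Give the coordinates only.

-115

The jumps are -3, -9, -27 — a geometric progression with ratio 3.
step 4: -34 − 81 → -115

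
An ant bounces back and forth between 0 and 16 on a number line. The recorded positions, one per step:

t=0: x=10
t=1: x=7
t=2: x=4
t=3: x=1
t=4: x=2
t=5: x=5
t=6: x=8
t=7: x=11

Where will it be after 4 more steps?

x=9

The value travels 3 per step and bounces off the walls at 0 and 16.
  step 8: 11 → 14
  step 9: 14 → 15
  step 10: 15 → 12
  step 11: 12 → 9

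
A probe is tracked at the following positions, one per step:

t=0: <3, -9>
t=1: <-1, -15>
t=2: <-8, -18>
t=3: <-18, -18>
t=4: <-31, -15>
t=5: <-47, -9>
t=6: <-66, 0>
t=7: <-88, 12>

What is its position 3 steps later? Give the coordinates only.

<-172, 66>

First differences are <-4, -6>, <-7, -3>, <-10, +0>, <-13, +3>, <-16, +6>, <-19, +9>, <-22, +12>; their common second difference is <-3, +3> (constant acceleration).
step 8: <-88, 12> + <-25, +15> → <-113, 27>
step 9: <-113, 27> + <-28, +18> → <-141, 45>
step 10: <-141, 45> + <-31, +21> → <-172, 66>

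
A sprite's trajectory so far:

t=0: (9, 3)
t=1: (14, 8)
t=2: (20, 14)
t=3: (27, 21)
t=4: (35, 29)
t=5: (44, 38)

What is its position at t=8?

(77, 71)

Successive displacements: (+5, +5), (+6, +6), (+7, +7), (+8, +8), (+9, +9) — each changes by (+1, +1).
step 6: (44, 38) + (+10, +10) → (54, 48)
step 7: (54, 48) + (+11, +11) → (65, 59)
step 8: (65, 59) + (+12, +12) → (77, 71)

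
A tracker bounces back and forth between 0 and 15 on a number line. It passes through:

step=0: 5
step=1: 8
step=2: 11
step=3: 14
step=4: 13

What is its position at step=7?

4

The value reflects between 0 and 15, moving 3 per step.
  step 5: 13 → 10
  step 6: 10 → 7
  step 7: 7 → 4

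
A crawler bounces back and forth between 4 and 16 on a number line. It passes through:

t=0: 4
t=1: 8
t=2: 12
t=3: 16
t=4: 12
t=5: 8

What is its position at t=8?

12

The value travels 4 per step and bounces off the walls at 4 and 16.
  step 6: 8 → 4
  step 7: 4 → 8
  step 8: 8 → 12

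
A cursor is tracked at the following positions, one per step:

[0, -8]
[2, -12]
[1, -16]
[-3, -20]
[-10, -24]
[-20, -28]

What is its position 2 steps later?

Taking differences between consecutive positions: [+2, -4], [-1, -4], [-4, -4], [-7, -4], [-10, -4]. These grow by [-3, +0] each step.
step 6: [-20, -28] + [-13, -4] → [-33, -32]
step 7: [-33, -32] + [-16, -4] → [-49, -36]

[-49, -36]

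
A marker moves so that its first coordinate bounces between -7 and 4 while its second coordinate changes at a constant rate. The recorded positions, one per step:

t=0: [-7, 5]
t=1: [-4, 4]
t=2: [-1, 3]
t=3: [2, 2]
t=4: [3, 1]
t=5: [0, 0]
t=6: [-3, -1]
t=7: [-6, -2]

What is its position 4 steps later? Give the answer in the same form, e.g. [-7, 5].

The first coordinate reflects between -7 and 4, moving 3 per step.
  step 8: -6 → -5
  step 9: -5 → -2
  step 10: -2 → 1
  step 11: 1 → 4
The second coordinate changes by -1 each step: at step 11 it is -6.

[4, -6]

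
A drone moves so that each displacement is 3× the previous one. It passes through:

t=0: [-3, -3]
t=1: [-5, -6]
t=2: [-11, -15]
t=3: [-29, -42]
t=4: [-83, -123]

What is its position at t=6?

The jumps are [-2, -3], [-6, -9], [-18, -27], [-54, -81] — a geometric progression with ratio 3.
step 5: [-83, -123] + [-162, -243] → [-245, -366]
step 6: [-245, -366] + [-486, -729] → [-731, -1095]

[-731, -1095]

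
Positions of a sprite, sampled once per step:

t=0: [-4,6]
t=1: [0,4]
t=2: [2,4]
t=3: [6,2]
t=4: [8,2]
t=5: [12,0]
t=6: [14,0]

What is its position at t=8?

Step-to-step displacements: [+4,-2], [+2,+0], [+4,-2], [+2,+0], [+4,-2], [+2,+0] — a repeating cycle of length 2.
step 7: apply [+4,-2] → [18,-2]
step 8: apply [+2,+0] → [20,-2]

[20,-2]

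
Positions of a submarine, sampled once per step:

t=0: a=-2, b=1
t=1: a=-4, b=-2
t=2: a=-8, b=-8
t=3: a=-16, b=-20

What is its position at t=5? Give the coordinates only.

Consecutive displacements (-2,-3), (-4,-6), (-8,-12) scale by a factor of 2 each step.
step 4: a=-16, b=-20 + (-16,-24) → a=-32, b=-44
step 5: a=-32, b=-44 + (-32,-48) → a=-64, b=-92

a=-64, b=-92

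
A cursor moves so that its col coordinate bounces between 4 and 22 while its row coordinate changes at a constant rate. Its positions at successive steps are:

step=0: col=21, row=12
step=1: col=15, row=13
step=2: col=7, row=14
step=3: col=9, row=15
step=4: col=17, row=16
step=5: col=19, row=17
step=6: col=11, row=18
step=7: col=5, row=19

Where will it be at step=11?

col=7, row=23

The col coordinate travels 8 per step and bounces off the walls at 4 and 22.
  step 8: 5 → 13
  step 9: 13 → 21
  step 10: 21 → 15
  step 11: 15 → 7
The row coordinate changes by +1 each step: at step 11 it is 23.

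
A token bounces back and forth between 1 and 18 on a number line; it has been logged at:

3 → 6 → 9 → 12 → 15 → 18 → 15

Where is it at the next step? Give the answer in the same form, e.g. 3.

12

The value reflects between 1 and 18, moving 3 per step.
  step 7: 15 → 12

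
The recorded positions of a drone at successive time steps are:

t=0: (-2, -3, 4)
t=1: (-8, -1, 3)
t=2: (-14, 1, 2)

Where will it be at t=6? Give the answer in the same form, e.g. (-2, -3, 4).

Each step adds (-6, +2, -1) to the position.
step 3: (-14, 1, 2) + (-6, +2, -1) → (-20, 3, 1)
step 4: (-20, 3, 1) + (-6, +2, -1) → (-26, 5, 0)
step 5: (-26, 5, 0) + (-6, +2, -1) → (-32, 7, -1)
step 6: (-32, 7, -1) + (-6, +2, -1) → (-38, 9, -2)

(-38, 9, -2)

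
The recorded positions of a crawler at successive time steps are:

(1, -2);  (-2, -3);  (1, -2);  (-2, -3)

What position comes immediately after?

(1, -2)

The jumps are (-3, -1), (+3, +1), (-3, -1) — a geometric progression with ratio -1.
step 4: (-2, -3) + (+3, +1) → (1, -2)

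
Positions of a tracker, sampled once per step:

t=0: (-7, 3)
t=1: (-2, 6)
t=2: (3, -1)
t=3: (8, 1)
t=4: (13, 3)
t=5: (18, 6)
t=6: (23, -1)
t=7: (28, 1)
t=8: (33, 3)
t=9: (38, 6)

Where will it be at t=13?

The first coordinate changes by +5 each step, so at step 13 it is -7 + 13·(5) = 58.
The second coordinate repeats the cycle [3, 6, -1, 1] with period 4; step 13 mod 4 = 1, giving 6.

(58, 6)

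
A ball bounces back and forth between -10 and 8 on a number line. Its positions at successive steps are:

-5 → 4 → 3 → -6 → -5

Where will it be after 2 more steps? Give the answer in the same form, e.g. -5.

3

The value travels 9 per step and bounces off the walls at -10 and 8.
  step 5: -5 → 4
  step 6: 4 → 3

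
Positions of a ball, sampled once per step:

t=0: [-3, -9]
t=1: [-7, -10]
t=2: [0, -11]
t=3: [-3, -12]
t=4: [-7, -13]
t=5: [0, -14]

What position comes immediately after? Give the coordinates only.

[-3, -15]

First: cycles through -3, -7, 0 every 3 steps. Step 6 lands at position 0 of the cycle → -3.
Second: linear, -1 per step → -15 at step 6.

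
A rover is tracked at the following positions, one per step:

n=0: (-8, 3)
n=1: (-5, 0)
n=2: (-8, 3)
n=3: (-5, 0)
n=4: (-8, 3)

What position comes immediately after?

(-5, 0)

Consecutive displacements (+3, -3), (-3, +3), (+3, -3), (-3, +3) scale by a factor of -1 each step.
step 5: (-8, 3) + (+3, -3) → (-5, 0)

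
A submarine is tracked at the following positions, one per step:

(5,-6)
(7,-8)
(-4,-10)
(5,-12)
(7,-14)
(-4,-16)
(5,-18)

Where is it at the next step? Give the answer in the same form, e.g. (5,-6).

(7,-20)

The first coordinate repeats the cycle [5, 7, -4] with period 3; step 7 mod 3 = 1, giving 7.
The second coordinate changes by -2 each step, so at step 7 it is -6 + 7·(-2) = -20.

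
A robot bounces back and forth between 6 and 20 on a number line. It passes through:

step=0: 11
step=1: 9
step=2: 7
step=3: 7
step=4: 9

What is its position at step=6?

13

The value travels 2 per step and bounces off the walls at 6 and 20.
  step 5: 9 → 11
  step 6: 11 → 13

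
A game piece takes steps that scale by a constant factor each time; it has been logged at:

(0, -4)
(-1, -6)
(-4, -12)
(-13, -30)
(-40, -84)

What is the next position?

Step-to-step displacements: (-1, -2), (-3, -6), (-9, -18), (-27, -54); each is 3× the previous.
step 5: (-40, -84) + (-81, -162) → (-121, -246)

(-121, -246)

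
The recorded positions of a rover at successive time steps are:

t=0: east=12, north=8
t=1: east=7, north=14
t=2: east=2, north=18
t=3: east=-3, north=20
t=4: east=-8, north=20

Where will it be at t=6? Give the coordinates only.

Successive displacements: (-5, +6), (-5, +4), (-5, +2), (-5, +0) — each changes by (+0, -2).
step 5: east=-8, north=20 + (-5, -2) → east=-13, north=18
step 6: east=-13, north=18 + (-5, -4) → east=-18, north=14

east=-18, north=14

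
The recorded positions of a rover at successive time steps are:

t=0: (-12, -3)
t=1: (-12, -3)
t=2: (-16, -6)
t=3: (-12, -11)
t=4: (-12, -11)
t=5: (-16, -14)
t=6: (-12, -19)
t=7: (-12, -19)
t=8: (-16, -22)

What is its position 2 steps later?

(-12, -27)

The moves between consecutive positions are (+0, +0), (-4, -3), (+4, -5), (+0, +0), (-4, -3), (+4, -5), (+0, +0), (-4, -3); they repeat the 3-cycle [(+0, +0), (-4, -3), (+4, -5)].
step 9: apply (+4, -5) → (-12, -27)
step 10: apply (+0, +0) → (-12, -27)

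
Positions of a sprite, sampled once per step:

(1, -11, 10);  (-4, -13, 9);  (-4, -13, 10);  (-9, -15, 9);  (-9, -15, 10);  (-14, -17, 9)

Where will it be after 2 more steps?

Step-to-step displacements: (-5, -2, -1), (+0, +0, +1), (-5, -2, -1), (+0, +0, +1), (-5, -2, -1) — a repeating cycle of length 2.
step 6: apply (+0, +0, +1) → (-14, -17, 10)
step 7: apply (-5, -2, -1) → (-19, -19, 9)

(-19, -19, 9)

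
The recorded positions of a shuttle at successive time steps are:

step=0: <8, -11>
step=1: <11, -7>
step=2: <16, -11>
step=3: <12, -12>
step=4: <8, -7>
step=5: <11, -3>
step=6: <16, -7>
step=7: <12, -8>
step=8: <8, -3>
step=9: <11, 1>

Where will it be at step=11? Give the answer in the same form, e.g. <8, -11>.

Differencing gives <+3, +4>, <+5, -4>, <-4, -1>, <-4, +5>, <+3, +4>, <+5, -4>, <-4, -1>, <-4, +5>, <+3, +4>. This is the pattern <+3, +4>, <+5, -4>, <-4, -1>, <-4, +5> repeated.
step 10: apply <+5, -4> → <16, -3>
step 11: apply <-4, -1> → <12, -4>

<12, -4>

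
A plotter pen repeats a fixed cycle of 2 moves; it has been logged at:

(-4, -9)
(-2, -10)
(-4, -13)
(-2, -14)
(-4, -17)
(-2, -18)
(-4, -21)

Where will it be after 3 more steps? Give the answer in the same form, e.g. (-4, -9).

(-2, -26)

Step-to-step displacements: (+2, -1), (-2, -3), (+2, -1), (-2, -3), (+2, -1), (-2, -3) — a repeating cycle of length 2.
step 7: apply (+2, -1) → (-2, -22)
step 8: apply (-2, -3) → (-4, -25)
step 9: apply (+2, -1) → (-2, -26)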